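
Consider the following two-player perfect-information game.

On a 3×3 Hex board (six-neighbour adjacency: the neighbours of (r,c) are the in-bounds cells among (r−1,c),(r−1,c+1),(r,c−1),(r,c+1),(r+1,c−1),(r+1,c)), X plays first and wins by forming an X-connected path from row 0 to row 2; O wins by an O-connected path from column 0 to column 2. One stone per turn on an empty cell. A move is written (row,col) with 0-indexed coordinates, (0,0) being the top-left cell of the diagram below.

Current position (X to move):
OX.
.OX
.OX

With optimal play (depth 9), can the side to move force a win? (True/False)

X winning at [OX./.OX/.OX]: True

[OX./.OX/.OX] X move#1: (0,2):+1/OXX/.OX/.OX*, (1,0):+1/OX./XOX/.OX, (2,0):+1/OX./.OX/XOX
[OXX/.OX/.OX] end (terminal -1, O#2); searched OX./.OX/.OX to 9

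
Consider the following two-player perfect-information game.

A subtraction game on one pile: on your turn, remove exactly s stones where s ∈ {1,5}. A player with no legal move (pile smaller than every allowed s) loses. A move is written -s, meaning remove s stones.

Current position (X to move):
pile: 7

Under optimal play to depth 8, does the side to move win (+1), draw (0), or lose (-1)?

value(7, X) = +1

ply 1, X at 7 | -1=+1→6*; -5=+1→2
ply 2, O at 6 | -1=-1→5*; -5=-1→1
ply 3, X at 5 | -1=+1→4*; -5=+1→0
ply 4, O at 4 | -1=-1→3*
ply 5, X at 3 | -1=+1→2*
ply 6, O at 2 | -1=-1→1*
ply 7, X at 1 | -1=+1→0*
ply 8: 0 is terminal -1 (O); from 7 depth 8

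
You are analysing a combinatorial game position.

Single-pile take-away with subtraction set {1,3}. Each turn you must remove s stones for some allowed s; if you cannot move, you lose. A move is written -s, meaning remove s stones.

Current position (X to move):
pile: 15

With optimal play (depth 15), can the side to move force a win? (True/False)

X winning at [15]: True

p1 X@[15]: -1[14]+1* -3[12]+1
p2 O@[14]: -1[13]-1* -3[11]-1
p3 X@[13]: -1[12]+1* -3[10]+1
p4 O@[12]: -1[11]-1* -3[9]-1
p5 X@[11]: -1[10]+1* -3[8]+1
p6 O@[10]: -1[9]-1* -3[7]-1
p7 X@[9]: -1[8]+1* -3[6]+1
p8 O@[8]: -1[7]-1* -3[5]-1
p9 X@[7]: -1[6]+1* -3[4]+1
p10 O@[6]: -1[5]-1* -3[3]-1
p11 X@[5]: -1[4]+1* -3[2]+1
p12 O@[4]: -1[3]-1* -3[1]-1
p13 X@[3]: -1[2]+1* -3[0]+1
p14 O@[2]: -1[1]-1*
p15 X@[1]: -1[0]+1*
p16 O@[0] terminal -1; root [15] d15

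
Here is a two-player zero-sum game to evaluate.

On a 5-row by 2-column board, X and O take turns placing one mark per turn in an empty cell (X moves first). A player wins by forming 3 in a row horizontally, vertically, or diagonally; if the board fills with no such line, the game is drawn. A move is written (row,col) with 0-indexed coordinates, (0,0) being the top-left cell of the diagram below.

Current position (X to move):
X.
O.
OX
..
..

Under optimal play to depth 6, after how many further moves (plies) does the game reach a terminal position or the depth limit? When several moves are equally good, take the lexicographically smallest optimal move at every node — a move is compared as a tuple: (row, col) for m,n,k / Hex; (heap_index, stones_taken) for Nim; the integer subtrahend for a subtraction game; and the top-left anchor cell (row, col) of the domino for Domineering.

PV length from [X./O./OX/../..]: 6 plies

ply 1, X at X./O./OX/../.. | (0,1)=-1→XX/O./OX/../..; (1,1)=-1→X./OX/OX/../..; (3,0)=+0→X./O./OX/X./..*; (3,1)=-1→X./O./OX/.X/..; (4,0)=-1→X./O./OX/../X.; (4,1)=-1→X./O./OX/../.X
ply 2, O at X./O./OX/X./.. | (0,1)=-1→XO/O./OX/X./..; (1,1)=+0→X./OO/OX/X./..*; (3,1)=+0→X./O./OX/XO/..; (4,0)=-1→X./O./OX/X./O.; (4,1)=-1→X./O./OX/X./.O
ply 3, X at X./OO/OX/X./.. | (0,1)=+0→XX/OO/OX/X./..*; (3,1)=+0→X./OO/OX/XX/..; (4,0)=+0→X./OO/OX/X./X.; (4,1)=+0→X./OO/OX/X./.X
ply 4, O at XX/OO/OX/X./.. | (3,1)=+0→XX/OO/OX/XO/..*; (4,0)=+0→XX/OO/OX/X./O.; (4,1)=+0→XX/OO/OX/X./.O
ply 5, X at XX/OO/OX/XO/.. | (4,0)=+0→XX/OO/OX/XO/X.*; (4,1)=+0→XX/OO/OX/XO/.X
ply 6, O at XX/OO/OX/XO/X. | (4,1)=+0→XX/OO/OX/XO/XO*
ply 7: XX/OO/OX/XO/XO is terminal +0 (X); from X./O./OX/../.. depth 6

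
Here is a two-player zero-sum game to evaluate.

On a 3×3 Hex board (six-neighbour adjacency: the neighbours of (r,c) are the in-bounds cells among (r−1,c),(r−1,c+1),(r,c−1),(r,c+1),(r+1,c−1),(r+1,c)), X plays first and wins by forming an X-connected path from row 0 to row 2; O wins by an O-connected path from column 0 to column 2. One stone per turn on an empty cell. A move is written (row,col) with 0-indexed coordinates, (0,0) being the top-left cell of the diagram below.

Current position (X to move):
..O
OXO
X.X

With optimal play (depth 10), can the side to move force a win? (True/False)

X winning at [..O/OXO/X.X]: True

[..O/OXO/X.X] X move#1: (0,0):-1/X.O/OXO/X.X, (0,1):+1/.XO/OXO/X.X*, (2,1):-1/..O/OXO/XXX
[.XO/OXO/X.X] end (terminal -1, O#2); searched ..O/OXO/X.X to 10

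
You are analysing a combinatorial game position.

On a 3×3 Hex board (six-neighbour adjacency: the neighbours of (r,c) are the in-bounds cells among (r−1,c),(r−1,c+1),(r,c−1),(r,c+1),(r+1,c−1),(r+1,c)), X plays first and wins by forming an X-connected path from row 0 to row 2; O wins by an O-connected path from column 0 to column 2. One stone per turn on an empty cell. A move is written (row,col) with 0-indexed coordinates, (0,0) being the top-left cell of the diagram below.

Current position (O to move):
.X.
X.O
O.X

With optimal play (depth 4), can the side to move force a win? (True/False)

[.X./X.O/O.X] O move#1: (0,0):+1/OX./X.O/O.X*, (0,2):+1/.XO/X.O/O.X, (1,1):+1/.X./XOO/O.X, (2,1):+1/.X./X.O/OOX
[OX./X.O/O.X] X move#2: (0,2):-1/OXX/X.O/O.X*, (1,1):-1/OX./XXO/O.X, (2,1):-1/OX./X.O/OXX
[OXX/X.O/O.X] O move#3: (1,1):+1/OXX/XOO/O.X*, (2,1):+1/OXX/X.O/OOX
[OXX/XOO/O.X] end (terminal -1, X#4); searched .X./X.O/O.X to 4

O winning at [.X./X.O/O.X]: True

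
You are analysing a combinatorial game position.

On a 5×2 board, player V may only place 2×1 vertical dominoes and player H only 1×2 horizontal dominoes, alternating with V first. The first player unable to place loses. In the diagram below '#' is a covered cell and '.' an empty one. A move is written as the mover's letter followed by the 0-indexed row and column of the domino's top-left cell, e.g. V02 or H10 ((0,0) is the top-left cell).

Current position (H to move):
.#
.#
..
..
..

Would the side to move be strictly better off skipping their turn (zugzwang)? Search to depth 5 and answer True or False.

p1 H@[.#/.#/../../..]: H20[.#/.#/##/../..]-1 H30[.#/.#/../##/..]+1* H40[.#/.#/../../##]-1
p2 V@[.#/.#/../##/..]: V00[##/##/../##/..]-1* V10[.#/##/#./##/..]-1
p3 H@[##/##/../##/..]: H20[##/##/##/##/..]+1* H40[##/##/../##/##]+1
p4 V@[##/##/##/##/..] terminal -1; root [.#/.#/../../..] d5
if H skipped the turn, V would face:
~ p1 V@[.#/.#/../../..]: V00[##/##/../../..]-1 V10[.#/##/#./../..]-1 V20[.#/.#/#./#./..]+1* V21[.#/.#/.#/.#/..]+1 V30[.#/.#/../#./#.]+1 V31[.#/.#/../.#/.#]+1
~ p2 H@[.#/.#/#./#./..]: H40[.#/.#/#./#./##]-1*
~ p3 V@[.#/.#/#./#./##]: V00[##/##/#./#./##]+1* V21[.#/.#/##/##/##]+1
~ p4 H@[##/##/#./#./##] terminal -1; root [.#/.#/../../..] d5
compare (H): move=+1 vs pass=-1

zugzwang(.#/.#/../../.., H) = False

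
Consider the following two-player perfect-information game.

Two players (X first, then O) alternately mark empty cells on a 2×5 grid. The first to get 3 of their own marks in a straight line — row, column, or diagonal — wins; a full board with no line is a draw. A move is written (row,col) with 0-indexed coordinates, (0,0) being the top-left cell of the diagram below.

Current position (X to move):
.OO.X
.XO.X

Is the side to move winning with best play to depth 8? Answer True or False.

p1 X@[.OO.X/.XO.X]: (0,0)[XOO.X/.XO.X]-1* (0,3)[.OOXX/.XO.X]-1 (1,0)[.OO.X/XXO.X]-1 (1,3)[.OO.X/.XOXX]-1
p2 O@[XOO.X/.XO.X]: (0,3)[XOOOX/.XO.X]+1* (1,0)[XOO.X/OXO.X]+0 (1,3)[XOO.X/.XOOX]+0
p3 X@[XOOOX/.XO.X] terminal -1; root [.OO.X/.XO.X] d8

X winning at [.OO.X/.XO.X]: False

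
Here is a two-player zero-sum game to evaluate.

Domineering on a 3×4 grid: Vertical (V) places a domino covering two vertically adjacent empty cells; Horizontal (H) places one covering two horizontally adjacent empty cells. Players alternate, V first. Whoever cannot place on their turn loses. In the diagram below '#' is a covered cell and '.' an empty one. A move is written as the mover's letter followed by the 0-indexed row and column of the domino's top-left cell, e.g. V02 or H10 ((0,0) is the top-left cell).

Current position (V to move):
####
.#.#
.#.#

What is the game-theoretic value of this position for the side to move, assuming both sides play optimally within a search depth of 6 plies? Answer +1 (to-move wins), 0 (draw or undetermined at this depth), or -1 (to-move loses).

value(####/.#.#/.#.#, V) = +1

ply 1, V at ####/.#.#/.#.# | V10=+1→####/##.#/##.#*; V12=+1→####/.###/.###
ply 2: ####/##.#/##.# is terminal -1 (H); from ####/.#.#/.#.# depth 6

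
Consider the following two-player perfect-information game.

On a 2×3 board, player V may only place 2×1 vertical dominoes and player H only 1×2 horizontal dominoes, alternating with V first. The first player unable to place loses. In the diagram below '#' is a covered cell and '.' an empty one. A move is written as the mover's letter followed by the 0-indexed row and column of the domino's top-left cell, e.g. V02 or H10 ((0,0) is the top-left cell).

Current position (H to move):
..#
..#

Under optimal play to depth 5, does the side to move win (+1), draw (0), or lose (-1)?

ply 1, H at ..#/..# | H00=+1→###/..#*; H10=+1→..#/###
ply 2: ###/..# is terminal -1 (V); from ..#/..# depth 5

value(..#/..#, H) = +1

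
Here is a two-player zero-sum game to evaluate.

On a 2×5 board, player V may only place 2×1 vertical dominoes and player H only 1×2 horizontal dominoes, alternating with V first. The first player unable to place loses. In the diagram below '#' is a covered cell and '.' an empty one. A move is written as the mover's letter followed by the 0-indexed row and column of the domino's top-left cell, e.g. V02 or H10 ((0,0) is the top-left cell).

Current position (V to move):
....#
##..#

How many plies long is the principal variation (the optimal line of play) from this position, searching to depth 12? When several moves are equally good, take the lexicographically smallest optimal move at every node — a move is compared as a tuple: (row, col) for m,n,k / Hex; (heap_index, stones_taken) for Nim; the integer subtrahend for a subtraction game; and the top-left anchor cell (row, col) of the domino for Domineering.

PV length from [....#/##..#]: 3 plies

p1 V@[....#/##..#]: V02[..#.#/###.#]+1* V03[...##/##.##]-1
p2 H@[..#.#/###.#]: H00[###.#/###.#]-1*
p3 V@[###.#/###.#]: V03[#####/#####]+1*
p4 H@[#####/#####] terminal -1; root [....#/##..#] d12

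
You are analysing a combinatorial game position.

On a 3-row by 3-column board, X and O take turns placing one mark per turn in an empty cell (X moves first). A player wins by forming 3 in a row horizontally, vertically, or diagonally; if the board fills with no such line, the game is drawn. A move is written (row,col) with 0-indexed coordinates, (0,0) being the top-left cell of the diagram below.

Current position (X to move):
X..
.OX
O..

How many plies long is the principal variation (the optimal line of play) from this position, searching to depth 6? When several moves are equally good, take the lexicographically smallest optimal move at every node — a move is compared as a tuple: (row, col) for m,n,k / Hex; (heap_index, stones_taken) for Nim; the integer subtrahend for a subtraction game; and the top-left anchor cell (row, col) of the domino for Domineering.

p1 X@[X../.OX/O..]: (0,1)[XX./.OX/O..]-1 (0,2)[X.X/.OX/O..]+1* (1,0)[X../XOX/O..]-1 (2,1)[X../.OX/OX.]-1 (2,2)[X../.OX/O.X]-1
p2 O@[X.X/.OX/O..]: (0,1)[XOX/.OX/O..]-1* (1,0)[X.X/OOX/O..]-1 (2,1)[X.X/.OX/OO.]-1 (2,2)[X.X/.OX/O.O]-1
p3 X@[XOX/.OX/O..]: (1,0)[XOX/XOX/O..]-1 (2,1)[XOX/.OX/OX.]+0 (2,2)[XOX/.OX/O.X]+1*
p4 O@[XOX/.OX/O.X] terminal -1; root [X../.OX/O..] d6

PV length from [X../.OX/O..]: 3 plies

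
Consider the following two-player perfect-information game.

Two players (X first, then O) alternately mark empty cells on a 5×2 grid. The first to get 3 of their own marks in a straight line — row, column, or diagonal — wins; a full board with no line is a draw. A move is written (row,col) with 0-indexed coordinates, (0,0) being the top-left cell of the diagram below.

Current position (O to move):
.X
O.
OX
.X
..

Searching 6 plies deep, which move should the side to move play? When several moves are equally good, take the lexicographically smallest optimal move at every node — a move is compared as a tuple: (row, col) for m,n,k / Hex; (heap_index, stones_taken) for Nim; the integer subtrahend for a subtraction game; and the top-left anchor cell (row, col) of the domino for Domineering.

O's best at [.X/O./OX/.X/..]: (0,0)

[.X/O./OX/.X/..] O move#1: (0,0):+1/OX/O./OX/.X/..*, (1,1):-1/.X/OO/OX/.X/.., (3,0):+1/.X/O./OX/OX/.., (4,0):-1/.X/O./OX/.X/O., (4,1):-1/.X/O./OX/.X/.O
[OX/O./OX/.X/..] end (terminal -1, X#2); searched .X/O./OX/.X/.. to 6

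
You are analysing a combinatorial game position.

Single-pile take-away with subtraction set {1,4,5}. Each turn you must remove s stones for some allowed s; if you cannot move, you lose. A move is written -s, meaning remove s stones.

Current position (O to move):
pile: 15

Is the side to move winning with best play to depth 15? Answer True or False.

O winning at [15]: True

[15] O move#1: -1:-1/14, -4:-1/11, -5:+1/10*
[10] X move#2: -1:-1/9*, -4:-1/6, -5:-1/5
[9] O move#3: -1:+1/8*, -4:-1/5, -5:-1/4
[8] X move#4: -1:-1/7*, -4:-1/4, -5:-1/3
[7] O move#5: -1:-1/6, -4:-1/3, -5:+1/2*
[2] X move#6: -1:-1/1*
[1] O move#7: -1:+1/0*
[0] end (terminal -1, X#8); searched 15 to 15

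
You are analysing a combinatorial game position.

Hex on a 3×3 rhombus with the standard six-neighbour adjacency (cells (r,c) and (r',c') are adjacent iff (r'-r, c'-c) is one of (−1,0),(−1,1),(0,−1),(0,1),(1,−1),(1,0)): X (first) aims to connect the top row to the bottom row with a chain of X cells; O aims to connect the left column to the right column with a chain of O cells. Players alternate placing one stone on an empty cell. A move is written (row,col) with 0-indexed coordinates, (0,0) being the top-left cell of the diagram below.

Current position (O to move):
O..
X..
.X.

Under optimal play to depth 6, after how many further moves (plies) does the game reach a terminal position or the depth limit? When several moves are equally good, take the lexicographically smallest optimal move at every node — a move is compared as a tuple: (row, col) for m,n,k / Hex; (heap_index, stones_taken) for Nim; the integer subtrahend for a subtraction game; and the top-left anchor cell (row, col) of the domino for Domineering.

PV length from [O../X../.X.]: 5 plies

[O../X../.X.] O move#1: (0,1):-1/OO./X../.X., (0,2):-1/O.O/X../.X., (1,1):+1/O../XO./.X.*, (1,2):-1/O../X.O/.X., (2,0):-1/O../X../OX., (2,2):-1/O../X../.XO
[O../XO./.X.] X move#2: (0,1):-1/OX./XO./.X.*, (0,2):-1/O.X/XO./.X., (1,2):-1/O../XOX/.X., (2,0):-1/O../XO./XX., (2,2):-1/O../XO./.XX
[OX./XO./.X.] O move#3: (0,2):-1/OXO/XO./.X., (1,2):-1/OX./XOO/.X., (2,0):+1/OX./XO./OX.*, (2,2):-1/OX./XO./.XO
[OX./XO./OX.] X move#4: (0,2):-1/OXX/XO./OX.*, (1,2):-1/OX./XOX/OX., (2,2):-1/OX./XO./OXX
[OXX/XO./OX.] O move#5: (1,2):+1/OXX/XOO/OX.*, (2,2):-1/OXX/XO./OXO
[OXX/XOO/OX.] end (terminal -1, X#6); searched O../X../.X. to 6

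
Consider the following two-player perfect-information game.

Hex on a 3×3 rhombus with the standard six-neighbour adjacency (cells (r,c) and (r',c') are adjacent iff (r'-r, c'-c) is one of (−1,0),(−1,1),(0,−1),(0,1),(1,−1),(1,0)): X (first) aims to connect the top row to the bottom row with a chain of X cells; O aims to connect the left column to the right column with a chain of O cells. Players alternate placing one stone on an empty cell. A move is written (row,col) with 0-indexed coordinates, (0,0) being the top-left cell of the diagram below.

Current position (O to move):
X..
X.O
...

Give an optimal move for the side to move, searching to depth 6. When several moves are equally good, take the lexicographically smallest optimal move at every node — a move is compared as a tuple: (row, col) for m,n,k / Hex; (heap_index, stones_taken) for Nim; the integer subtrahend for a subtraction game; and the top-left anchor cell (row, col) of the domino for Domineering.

O's best at [X../X.O/...]: (2,0)

ply 1, O at X../X.O/... | (0,1)=-1→XO./X.O/...; (0,2)=-1→X.O/X.O/...; (1,1)=-1→X../XOO/...; (2,0)=+1→X../X.O/O..*; (2,1)=-1→X../X.O/.O.; (2,2)=-1→X../X.O/..O
ply 2, X at X../X.O/O.. | (0,1)=-1→XX./X.O/O..*; (0,2)=-1→X.X/X.O/O..; (1,1)=-1→X../XXO/O..; (2,1)=-1→X../X.O/OX.; (2,2)=-1→X../X.O/O.X
ply 3, O at XX./X.O/O.. | (0,2)=+1→XXO/X.O/O..*; (1,1)=+1→XX./XOO/O..; (2,1)=+1→XX./X.O/OO.; (2,2)=+1→XX./X.O/O.O
ply 4, X at XXO/X.O/O.. | (1,1)=-1→XXO/XXO/O..*; (2,1)=-1→XXO/X.O/OX.; (2,2)=-1→XXO/X.O/O.X
ply 5, O at XXO/XXO/O.. | (2,1)=+1→XXO/XXO/OO.*; (2,2)=-1→XXO/XXO/O.O
ply 6: XXO/XXO/OO. is terminal -1 (X); from X../X.O/... depth 6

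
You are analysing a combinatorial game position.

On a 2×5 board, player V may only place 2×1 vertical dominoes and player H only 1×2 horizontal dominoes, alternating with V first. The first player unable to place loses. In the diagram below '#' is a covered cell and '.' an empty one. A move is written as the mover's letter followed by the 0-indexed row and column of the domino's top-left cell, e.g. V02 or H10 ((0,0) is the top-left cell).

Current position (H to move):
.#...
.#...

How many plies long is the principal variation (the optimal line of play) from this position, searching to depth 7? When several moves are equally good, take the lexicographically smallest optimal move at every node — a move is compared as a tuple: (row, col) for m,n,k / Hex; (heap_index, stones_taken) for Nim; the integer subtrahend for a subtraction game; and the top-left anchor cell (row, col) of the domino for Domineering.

PV length from [.#.../.#...]: 4 plies

[.#.../.#...] H move#1: H02:-1/.###./.#...*, H03:-1/.#.##/.#..., H12:-1/.#.../.###., H13:-1/.#.../.#.##
[.###./.#...] V move#2: V00:-1/####./##..., V04:+1/.####/.#..#*
[.####/.#..#] H move#3: H12:-1/.####/.####*
[.####/.####] V move#4: V00:+1/#####/#####*
[#####/#####] end (terminal -1, H#5); searched .#.../.#... to 7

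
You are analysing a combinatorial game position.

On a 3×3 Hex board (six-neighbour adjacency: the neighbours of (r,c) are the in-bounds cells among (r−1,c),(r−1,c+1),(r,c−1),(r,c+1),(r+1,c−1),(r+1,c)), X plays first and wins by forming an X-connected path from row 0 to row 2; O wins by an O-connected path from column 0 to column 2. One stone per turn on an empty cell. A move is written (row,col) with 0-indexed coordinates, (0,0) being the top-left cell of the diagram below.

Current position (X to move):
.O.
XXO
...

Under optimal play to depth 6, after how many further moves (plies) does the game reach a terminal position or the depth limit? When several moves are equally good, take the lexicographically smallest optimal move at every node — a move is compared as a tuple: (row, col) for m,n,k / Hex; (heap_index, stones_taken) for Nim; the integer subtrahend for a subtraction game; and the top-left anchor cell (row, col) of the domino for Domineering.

[.O./XXO/...] X move#1: (0,0):+1/XO./XXO/...*, (0,2):+1/.OX/XXO/..., (2,0):+1/.O./XXO/X.., (2,1):+1/.O./XXO/.X., (2,2):+1/.O./XXO/..X
[XO./XXO/...] O move#2: (0,2):-1/XOO/XXO/...*, (2,0):-1/XO./XXO/O.., (2,1):-1/XO./XXO/.O., (2,2):-1/XO./XXO/..O
[XOO/XXO/...] X move#3: (2,0):+1/XOO/XXO/X..*, (2,1):+1/XOO/XXO/.X., (2,2):+1/XOO/XXO/..X
[XOO/XXO/X..] end (terminal -1, O#4); searched .O./XXO/... to 6

PV length from [.O./XXO/...]: 3 plies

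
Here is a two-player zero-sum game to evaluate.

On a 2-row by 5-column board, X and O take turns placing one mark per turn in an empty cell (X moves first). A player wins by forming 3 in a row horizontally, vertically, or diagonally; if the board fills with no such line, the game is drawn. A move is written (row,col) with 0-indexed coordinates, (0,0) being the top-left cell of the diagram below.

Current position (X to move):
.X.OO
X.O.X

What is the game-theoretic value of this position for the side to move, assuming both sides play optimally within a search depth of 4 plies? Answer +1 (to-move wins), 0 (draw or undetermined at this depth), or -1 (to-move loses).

value(.X.OO/X.O.X, X) = 0

p1 X@[.X.OO/X.O.X]: (0,0)[XX.OO/X.O.X]-1 (0,2)[.XXOO/X.O.X]+0* (1,1)[.X.OO/XXO.X]-1 (1,3)[.X.OO/X.OXX]-1
p2 O@[.XXOO/X.O.X]: (0,0)[OXXOO/X.O.X]+0* (1,1)[.XXOO/XOO.X]-1 (1,3)[.XXOO/X.OOX]-1
p3 X@[OXXOO/X.O.X]: (1,1)[OXXOO/XXO.X]+0* (1,3)[OXXOO/X.OXX]+0
p4 O@[OXXOO/XXO.X]: (1,3)[OXXOO/XXOOX]+0*
p5 X@[OXXOO/XXOOX] terminal +0; root [.X.OO/X.O.X] d4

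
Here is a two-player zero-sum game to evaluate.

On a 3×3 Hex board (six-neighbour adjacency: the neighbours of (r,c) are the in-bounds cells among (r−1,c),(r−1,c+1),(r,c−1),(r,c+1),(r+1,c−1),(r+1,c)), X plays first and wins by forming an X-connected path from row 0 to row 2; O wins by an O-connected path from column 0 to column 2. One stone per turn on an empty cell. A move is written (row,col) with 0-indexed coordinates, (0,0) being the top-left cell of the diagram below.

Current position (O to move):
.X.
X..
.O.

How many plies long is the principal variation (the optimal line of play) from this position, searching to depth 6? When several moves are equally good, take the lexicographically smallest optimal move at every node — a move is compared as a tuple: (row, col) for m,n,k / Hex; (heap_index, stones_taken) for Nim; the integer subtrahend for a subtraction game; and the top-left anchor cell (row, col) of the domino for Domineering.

ply 1, O at .X./X../.O. | (0,0)=-1→OX./X../.O.; (0,2)=-1→.XO/X../.O.; (1,1)=-1→.X./XO./.O.; (1,2)=-1→.X./X.O/.O.; (2,0)=+1→.X./X../OO.*; (2,2)=-1→.X./X../.OO
ply 2, X at .X./X../OO. | (0,0)=-1→XX./X../OO.*; (0,2)=-1→.XX/X../OO.; (1,1)=-1→.X./XX./OO.; (1,2)=-1→.X./X.X/OO.; (2,2)=-1→.X./X../OOX
ply 3, O at XX./X../OO. | (0,2)=+1→XXO/X../OO.*; (1,1)=+1→XX./XO./OO.; (1,2)=+1→XX./X.O/OO.; (2,2)=+1→XX./X../OOO
ply 4, X at XXO/X../OO. | (1,1)=-1→XXO/XX./OO.*; (1,2)=-1→XXO/X.X/OO.; (2,2)=-1→XXO/X../OOX
ply 5, O at XXO/XX./OO. | (1,2)=+1→XXO/XXO/OO.*; (2,2)=+1→XXO/XX./OOO
ply 6: XXO/XXO/OO. is terminal -1 (X); from .X./X../.O. depth 6

PV length from [.X./X../.O.]: 5 plies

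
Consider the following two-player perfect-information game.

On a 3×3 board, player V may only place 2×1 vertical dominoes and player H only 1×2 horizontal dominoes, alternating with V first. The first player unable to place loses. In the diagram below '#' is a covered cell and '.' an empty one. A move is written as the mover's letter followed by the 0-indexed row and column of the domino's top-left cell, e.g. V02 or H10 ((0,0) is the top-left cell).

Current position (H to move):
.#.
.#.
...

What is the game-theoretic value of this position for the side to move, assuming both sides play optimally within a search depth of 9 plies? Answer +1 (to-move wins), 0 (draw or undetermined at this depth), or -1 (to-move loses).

ply 1, H at .#./.#./... | H20=-1→.#./.#./##.*; H21=-1→.#./.#./.##
ply 2, V at .#./.#./##. | V00=+1→##./##./##.*; V02=+1→.##/.##/##.; V12=+1→.#./.##/###
ply 3: ##./##./##. is terminal -1 (H); from .#./.#./... depth 9

value(.#./.#./..., H) = -1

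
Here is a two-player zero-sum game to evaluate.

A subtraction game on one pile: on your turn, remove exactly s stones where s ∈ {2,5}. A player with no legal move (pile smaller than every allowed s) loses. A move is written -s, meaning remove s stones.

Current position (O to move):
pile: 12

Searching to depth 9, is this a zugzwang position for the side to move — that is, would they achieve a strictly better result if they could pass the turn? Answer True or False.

zugzwang(12, O) = False

ply 1, O at 12 | -2=-1→10; -5=+1→7*
ply 2, X at 7 | -2=-1→5*; -5=-1→2
ply 3, O at 5 | -2=-1→3; -5=+1→0*
ply 4: 0 is terminal -1 (X); from 12 depth 9
suppose O passes — search the same position with X to move:
pass> ply 1, X at 12 | -2=-1→10; -5=+1→7*
pass> ply 2, O at 7 | -2=-1→5*; -5=-1→2
pass> ply 3, X at 5 | -2=-1→3; -5=+1→0*
pass> ply 4: 0 is terminal -1 (O); from 12 depth 9
for O: play +1, pass -1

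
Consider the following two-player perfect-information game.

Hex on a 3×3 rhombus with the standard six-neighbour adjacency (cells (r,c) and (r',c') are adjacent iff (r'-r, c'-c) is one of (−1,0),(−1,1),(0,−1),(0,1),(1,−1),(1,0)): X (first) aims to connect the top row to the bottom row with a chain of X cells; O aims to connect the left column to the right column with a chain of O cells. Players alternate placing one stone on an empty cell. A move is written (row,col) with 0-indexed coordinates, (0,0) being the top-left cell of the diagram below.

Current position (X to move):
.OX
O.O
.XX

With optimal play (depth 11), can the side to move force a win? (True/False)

X winning at [.OX/O.O/.XX]: True

p1 X@[.OX/O.O/.XX]: (0,0)[XOX/O.O/.XX]-1 (1,1)[.OX/OXO/.XX]+1* (2,0)[.OX/O.O/XXX]-1
p2 O@[.OX/OXO/.XX] terminal -1; root [.OX/O.O/.XX] d11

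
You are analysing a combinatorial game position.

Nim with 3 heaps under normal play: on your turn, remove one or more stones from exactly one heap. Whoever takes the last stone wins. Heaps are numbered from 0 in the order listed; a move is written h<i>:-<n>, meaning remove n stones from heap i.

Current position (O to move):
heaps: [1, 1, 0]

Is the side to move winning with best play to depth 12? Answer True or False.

[(1,1,0)] O move#1: h0:-1:-1/(0,1,0)*, h1:-1:-1/(1,0,0)
[(0,1,0)] X move#2: h1:-1:+1/(0,0,0)*
[(0,0,0)] end (terminal -1, O#3); searched (1,1,0) to 12

O winning at [(1,1,0)]: False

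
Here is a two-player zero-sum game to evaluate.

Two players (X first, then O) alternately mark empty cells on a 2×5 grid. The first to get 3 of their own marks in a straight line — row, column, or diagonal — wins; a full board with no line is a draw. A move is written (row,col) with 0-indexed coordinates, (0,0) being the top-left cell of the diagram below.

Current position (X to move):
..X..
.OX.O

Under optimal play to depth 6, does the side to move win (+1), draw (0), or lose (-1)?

ply 1, X at ..X../.OX.O | (0,0)=+0→X.X../.OX.O; (0,1)=+1→.XX../.OX.O*; (0,3)=+1→..XX./.OX.O; (0,4)=+0→..X.X/.OX.O; (1,0)=+0→..X../XOX.O; (1,3)=+0→..X../.OXXO
ply 2, O at .XX../.OX.O | (0,0)=-1→OXX../.OX.O*; (0,3)=-1→.XXO./.OX.O; (0,4)=-1→.XX.O/.OX.O; (1,0)=-1→.XX../OOX.O; (1,3)=-1→.XX../.OXOO
ply 3, X at OXX../.OX.O | (0,3)=+1→OXXX./.OX.O*; (0,4)=+0→OXX.X/.OX.O; (1,0)=+0→OXX../XOX.O; (1,3)=+0→OXX../.OXXO
ply 4: OXXX./.OX.O is terminal -1 (O); from ..X../.OX.O depth 6

value(..X../.OX.O, X) = +1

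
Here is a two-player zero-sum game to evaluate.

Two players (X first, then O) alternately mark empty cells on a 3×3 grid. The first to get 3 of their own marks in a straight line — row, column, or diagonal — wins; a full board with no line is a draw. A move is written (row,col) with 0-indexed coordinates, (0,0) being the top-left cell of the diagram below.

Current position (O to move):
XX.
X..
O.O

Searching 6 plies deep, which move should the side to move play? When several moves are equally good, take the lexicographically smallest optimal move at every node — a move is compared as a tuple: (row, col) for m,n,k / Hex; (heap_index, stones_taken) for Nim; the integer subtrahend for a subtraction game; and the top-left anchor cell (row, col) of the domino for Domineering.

O's best at [XX./X../O.O]: (0,2)

ply 1, O at XX./X../O.O | (0,2)=+1→XXO/X../O.O*; (1,1)=-1→XX./XO./O.O; (1,2)=-1→XX./X.O/O.O; (2,1)=+1→XX./X../OOO
ply 2, X at XXO/X../O.O | (1,1)=-1→XXO/XX./O.O*; (1,2)=-1→XXO/X.X/O.O; (2,1)=-1→XXO/X../OXO
ply 3, O at XXO/XX./O.O | (1,2)=+1→XXO/XXO/O.O*; (2,1)=+1→XXO/XX./OOO
ply 4: XXO/XXO/O.O is terminal -1 (X); from XX./X../O.O depth 6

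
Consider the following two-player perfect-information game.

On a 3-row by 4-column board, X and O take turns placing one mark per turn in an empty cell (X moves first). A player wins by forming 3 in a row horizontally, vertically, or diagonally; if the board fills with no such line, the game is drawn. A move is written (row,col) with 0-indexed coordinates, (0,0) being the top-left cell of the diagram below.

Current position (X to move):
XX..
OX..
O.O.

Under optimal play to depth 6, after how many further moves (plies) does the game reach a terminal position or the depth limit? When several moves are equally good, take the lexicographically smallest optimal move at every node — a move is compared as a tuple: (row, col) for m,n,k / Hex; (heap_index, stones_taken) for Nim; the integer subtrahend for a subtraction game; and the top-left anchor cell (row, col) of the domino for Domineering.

ply 1, X at XX../OX../O.O. | (0,2)=+1→XXX./OX../O.O.*; (0,3)=-1→XX.X/OX../O.O.; (1,2)=-1→XX../OXX./O.O.; (1,3)=-1→XX../OX.X/O.O.; (2,1)=+1→XX../OX../OXO.; (2,3)=-1→XX../OX../O.OX
ply 2: XXX./OX../O.O. is terminal -1 (O); from XX../OX../O.O. depth 6

PV length from [XX../OX../O.O.]: 1 ply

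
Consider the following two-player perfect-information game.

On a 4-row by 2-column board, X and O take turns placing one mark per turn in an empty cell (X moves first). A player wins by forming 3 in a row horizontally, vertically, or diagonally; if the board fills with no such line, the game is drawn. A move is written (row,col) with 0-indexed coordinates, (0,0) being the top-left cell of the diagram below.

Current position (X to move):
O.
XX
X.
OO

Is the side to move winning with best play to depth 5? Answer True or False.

X winning at [O./XX/X./OO]: False

[O./XX/X./OO] X move#1: (0,1):+0/OX/XX/X./OO*, (2,1):+0/O./XX/XX/OO
[OX/XX/X./OO] O move#2: (2,1):+0/OX/XX/XO/OO*
[OX/XX/XO/OO] end (terminal +0, X#3); searched O./XX/X./OO to 5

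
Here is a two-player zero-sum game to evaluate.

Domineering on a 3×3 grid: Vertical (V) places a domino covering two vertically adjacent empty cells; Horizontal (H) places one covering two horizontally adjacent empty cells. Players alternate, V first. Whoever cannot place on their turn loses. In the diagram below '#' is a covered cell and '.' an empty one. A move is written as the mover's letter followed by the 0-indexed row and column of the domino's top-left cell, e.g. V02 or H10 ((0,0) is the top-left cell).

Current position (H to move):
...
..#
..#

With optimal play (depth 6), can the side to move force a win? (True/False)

H winning at [.../..#/..#]: True

ply 1, H at .../..#/..# | H00=-1→##./..#/..#; H01=-1→.##/..#/..#; H10=+1→.../###/..#*; H20=-1→.../..#/###
ply 2: .../###/..# is terminal -1 (V); from .../..#/..# depth 6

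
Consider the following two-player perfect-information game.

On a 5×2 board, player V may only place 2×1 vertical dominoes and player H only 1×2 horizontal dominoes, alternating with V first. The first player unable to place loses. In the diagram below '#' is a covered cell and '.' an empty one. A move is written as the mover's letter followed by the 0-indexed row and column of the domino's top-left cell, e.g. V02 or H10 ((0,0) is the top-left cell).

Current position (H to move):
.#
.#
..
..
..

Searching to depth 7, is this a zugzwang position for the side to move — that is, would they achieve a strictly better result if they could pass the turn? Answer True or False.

zugzwang(.#/.#/../../.., H) = False

p1 H@[.#/.#/../../..]: H20[.#/.#/##/../..]-1 H30[.#/.#/../##/..]+1* H40[.#/.#/../../##]-1
p2 V@[.#/.#/../##/..]: V00[##/##/../##/..]-1* V10[.#/##/#./##/..]-1
p3 H@[##/##/../##/..]: H20[##/##/##/##/..]+1* H40[##/##/../##/##]+1
p4 V@[##/##/##/##/..] terminal -1; root [.#/.#/../../..] d7
pass branch (V moves first from the same position):
  | p1 V@[.#/.#/../../..]: V00[##/##/../../..]-1 V10[.#/##/#./../..]-1 V20[.#/.#/#./#./..]+1* V21[.#/.#/.#/.#/..]+1 V30[.#/.#/../#./#.]+1 V31[.#/.#/../.#/.#]+1
  | p2 H@[.#/.#/#./#./..]: H40[.#/.#/#./#./##]-1*
  | p3 V@[.#/.#/#./#./##]: V00[##/##/#./#./##]+1* V21[.#/.#/##/##/##]+1
  | p4 H@[##/##/#./#./##] terminal -1; root [.#/.#/../../..] d7
H moving scores +1; H passing scores -1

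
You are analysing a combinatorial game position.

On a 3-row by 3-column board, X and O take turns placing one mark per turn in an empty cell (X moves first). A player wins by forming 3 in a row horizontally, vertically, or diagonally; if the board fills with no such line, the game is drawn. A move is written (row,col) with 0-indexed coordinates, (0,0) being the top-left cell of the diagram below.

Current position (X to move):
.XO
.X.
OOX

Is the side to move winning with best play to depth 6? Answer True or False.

[.XO/.X./OOX] X move#1: (0,0):+1/XXO/.X./OOX*, (1,0):+1/.XO/XX./OOX, (1,2):+1/.XO/.XX/OOX
[XXO/.X./OOX] end (terminal -1, O#2); searched .XO/.X./OOX to 6

X winning at [.XO/.X./OOX]: True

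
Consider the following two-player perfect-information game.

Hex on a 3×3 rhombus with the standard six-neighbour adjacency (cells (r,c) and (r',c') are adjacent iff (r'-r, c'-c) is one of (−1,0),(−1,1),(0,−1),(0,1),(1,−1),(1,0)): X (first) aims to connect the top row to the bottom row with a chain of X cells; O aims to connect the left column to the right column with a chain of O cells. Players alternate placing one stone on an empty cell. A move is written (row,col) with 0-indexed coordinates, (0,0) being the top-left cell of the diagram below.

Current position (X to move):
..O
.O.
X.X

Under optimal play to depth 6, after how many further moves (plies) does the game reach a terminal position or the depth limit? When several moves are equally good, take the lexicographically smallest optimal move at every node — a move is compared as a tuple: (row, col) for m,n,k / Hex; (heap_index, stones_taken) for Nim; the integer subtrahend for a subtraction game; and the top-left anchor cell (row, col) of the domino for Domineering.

[..O/.O./X.X] X move#1: (0,0):-1/X.O/.O./X.X, (0,1):-1/.XO/.O./X.X, (1,0):+1/..O/XO./X.X*, (1,2):-1/..O/.OX/X.X, (2,1):-1/..O/.O./XXX
[..O/XO./X.X] O move#2: (0,0):-1/O.O/XO./X.X*, (0,1):-1/.OO/XO./X.X, (1,2):-1/..O/XOO/X.X, (2,1):-1/..O/XO./XOX
[O.O/XO./X.X] X move#3: (0,1):+1/OXO/XO./X.X*, (1,2):-1/O.O/XOX/X.X, (2,1):-1/O.O/XO./XXX
[OXO/XO./X.X] end (terminal -1, O#4); searched ..O/.O./X.X to 6

PV length from [..O/.O./X.X]: 3 plies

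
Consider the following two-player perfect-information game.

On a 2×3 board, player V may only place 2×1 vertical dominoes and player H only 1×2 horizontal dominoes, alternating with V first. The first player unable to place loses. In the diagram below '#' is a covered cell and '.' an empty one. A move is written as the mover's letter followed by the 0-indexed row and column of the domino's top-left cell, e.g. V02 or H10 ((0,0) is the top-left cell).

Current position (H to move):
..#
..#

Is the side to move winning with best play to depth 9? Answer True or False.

p1 H@[..#/..#]: H00[###/..#]+1* H10[..#/###]+1
p2 V@[###/..#] terminal -1; root [..#/..#] d9

H winning at [..#/..#]: True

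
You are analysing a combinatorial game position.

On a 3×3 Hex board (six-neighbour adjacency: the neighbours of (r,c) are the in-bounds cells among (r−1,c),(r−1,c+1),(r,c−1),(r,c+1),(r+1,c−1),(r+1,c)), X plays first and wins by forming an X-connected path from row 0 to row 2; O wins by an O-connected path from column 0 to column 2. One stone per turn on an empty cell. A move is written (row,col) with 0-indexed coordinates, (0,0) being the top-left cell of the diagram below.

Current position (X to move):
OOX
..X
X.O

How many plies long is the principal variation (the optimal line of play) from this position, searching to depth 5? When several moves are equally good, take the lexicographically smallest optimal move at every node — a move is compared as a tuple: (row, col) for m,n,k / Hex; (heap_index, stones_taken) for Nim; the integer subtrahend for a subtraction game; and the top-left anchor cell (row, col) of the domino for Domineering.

ply 1, X at OOX/..X/X.O | (1,0)=+1→OOX/X.X/X.O*; (1,1)=+1→OOX/.XX/X.O; (2,1)=+1→OOX/..X/XXO
ply 2, O at OOX/X.X/X.O | (1,1)=-1→OOX/XOX/X.O*; (2,1)=-1→OOX/X.X/XOO
ply 3, X at OOX/XOX/X.O | (2,1)=+1→OOX/XOX/XXO*
ply 4: OOX/XOX/XXO is terminal -1 (O); from OOX/..X/X.O depth 5

PV length from [OOX/..X/X.O]: 3 plies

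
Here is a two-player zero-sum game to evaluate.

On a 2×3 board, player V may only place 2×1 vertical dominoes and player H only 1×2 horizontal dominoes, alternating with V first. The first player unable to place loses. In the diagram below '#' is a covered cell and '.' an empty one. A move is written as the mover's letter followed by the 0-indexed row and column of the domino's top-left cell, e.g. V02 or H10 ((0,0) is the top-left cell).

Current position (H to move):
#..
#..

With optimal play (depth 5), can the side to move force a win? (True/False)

ply 1, H at #../#.. | H01=+1→###/#..*; H11=+1→#../###
ply 2: ###/#.. is terminal -1 (V); from #../#.. depth 5

H winning at [#../#..]: True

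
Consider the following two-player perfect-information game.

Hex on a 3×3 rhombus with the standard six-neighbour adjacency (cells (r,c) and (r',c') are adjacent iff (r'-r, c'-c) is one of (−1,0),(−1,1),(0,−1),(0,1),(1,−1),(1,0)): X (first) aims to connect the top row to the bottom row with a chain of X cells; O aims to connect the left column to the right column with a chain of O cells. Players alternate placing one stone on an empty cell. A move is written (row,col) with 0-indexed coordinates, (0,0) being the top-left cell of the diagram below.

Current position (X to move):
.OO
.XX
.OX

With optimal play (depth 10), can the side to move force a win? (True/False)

p1 X@[.OO/.XX/.OX]: (0,0)[XOO/.XX/.OX]-1* (1,0)[.OO/XXX/.OX]-1 (2,0)[.OO/.XX/XOX]-1
p2 O@[XOO/.XX/.OX]: (1,0)[XOO/OXX/.OX]+1* (2,0)[XOO/.XX/OOX]-1
p3 X@[XOO/OXX/.OX] terminal -1; root [.OO/.XX/.OX] d10

X winning at [.OO/.XX/.OX]: False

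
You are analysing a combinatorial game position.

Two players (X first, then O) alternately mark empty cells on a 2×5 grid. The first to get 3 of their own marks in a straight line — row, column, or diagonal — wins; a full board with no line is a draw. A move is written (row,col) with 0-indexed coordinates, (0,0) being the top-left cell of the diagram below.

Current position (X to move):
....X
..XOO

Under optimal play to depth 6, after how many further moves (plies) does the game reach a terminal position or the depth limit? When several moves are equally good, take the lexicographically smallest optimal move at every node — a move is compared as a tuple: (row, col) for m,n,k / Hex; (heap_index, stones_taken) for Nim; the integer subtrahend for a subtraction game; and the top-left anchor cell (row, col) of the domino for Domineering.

PV length from [....X/..XOO]: 6 plies

[....X/..XOO] X move#1: (0,0):+0/X...X/..XOO*, (0,1):+0/.X..X/..XOO, (0,2):+0/..X.X/..XOO, (0,3):+0/...XX/..XOO, (1,0):+0/....X/X.XOO, (1,1):+0/....X/.XXOO
[X...X/..XOO] O move#2: (0,1):+0/XO..X/..XOO*, (0,2):+0/X.O.X/..XOO, (0,3):+0/X..OX/..XOO, (1,0):-1/X...X/O.XOO, (1,1):-1/X...X/.OXOO
[XO..X/..XOO] X move#3: (0,2):+0/XOX.X/..XOO*, (0,3):+0/XO.XX/..XOO, (1,0):+0/XO..X/X.XOO, (1,1):+0/XO..X/.XXOO
[XOX.X/..XOO] O move#4: (0,3):+0/XOXOX/..XOO*, (1,0):-1/XOX.X/O.XOO, (1,1):-1/XOX.X/.OXOO
[XOXOX/..XOO] X move#5: (1,0):+0/XOXOX/X.XOO*, (1,1):+0/XOXOX/.XXOO
[XOXOX/X.XOO] O move#6: (1,1):+0/XOXOX/XOXOO*
[XOXOX/XOXOO] end (terminal +0, X#7); searched ....X/..XOO to 6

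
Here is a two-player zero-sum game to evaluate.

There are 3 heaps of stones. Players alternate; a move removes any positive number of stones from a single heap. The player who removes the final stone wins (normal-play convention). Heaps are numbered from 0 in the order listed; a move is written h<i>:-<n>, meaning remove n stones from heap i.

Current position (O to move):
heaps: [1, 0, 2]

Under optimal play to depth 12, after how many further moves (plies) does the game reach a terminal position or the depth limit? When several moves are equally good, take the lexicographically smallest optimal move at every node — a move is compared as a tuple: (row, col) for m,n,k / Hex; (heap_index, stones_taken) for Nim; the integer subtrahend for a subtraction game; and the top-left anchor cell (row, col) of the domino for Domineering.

PV length from [(1,0,2)]: 3 plies

p1 O@[(1,0,2)]: h0:-1[(0,0,2)]-1 h2:-1[(1,0,1)]+1* h2:-2[(1,0,0)]-1
p2 X@[(1,0,1)]: h0:-1[(0,0,1)]-1* h2:-1[(1,0,0)]-1
p3 O@[(0,0,1)]: h2:-1[(0,0,0)]+1*
p4 X@[(0,0,0)] terminal -1; root [(1,0,2)] d12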